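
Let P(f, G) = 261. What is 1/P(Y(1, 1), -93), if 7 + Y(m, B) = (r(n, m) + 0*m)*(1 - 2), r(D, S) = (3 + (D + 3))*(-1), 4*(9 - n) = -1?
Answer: 1/261 ≈ 0.0038314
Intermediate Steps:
n = 37/4 (n = 9 - 1/4*(-1) = 9 + 1/4 = 37/4 ≈ 9.2500)
r(D, S) = -6 - D (r(D, S) = (3 + (3 + D))*(-1) = (6 + D)*(-1) = -6 - D)
Y(m, B) = 33/4 (Y(m, B) = -7 + ((-6 - 1*37/4) + 0*m)*(1 - 2) = -7 + ((-6 - 37/4) + 0)*(-1) = -7 + (-61/4 + 0)*(-1) = -7 - 61/4*(-1) = -7 + 61/4 = 33/4)
1/P(Y(1, 1), -93) = 1/261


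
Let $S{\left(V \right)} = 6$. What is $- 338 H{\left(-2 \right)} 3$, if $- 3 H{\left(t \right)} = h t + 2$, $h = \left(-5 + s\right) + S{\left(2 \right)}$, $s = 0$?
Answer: $0$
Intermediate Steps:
$h = 1$ ($h = \left(-5 + 0\right) + 6 = -5 + 6 = 1$)
$H{\left(t \right)} = - \frac{2}{3} - \frac{t}{3}$ ($H{\left(t \right)} = - \frac{1 t + 2}{3} = - \frac{t + 2}{3} = - \frac{2 + t}{3} = - \frac{2}{3} - \frac{t}{3}$)
$- 338 H{\left(-2 \right)} 3 = - 338 \left(- \frac{2}{3} - - \frac{2}{3}\right) 3 = - 338 \left(- \frac{2}{3} + \frac{2}{3}\right) 3 = - 338 \cdot 0 \cdot 3 = \left(-338\right) 0 = 0$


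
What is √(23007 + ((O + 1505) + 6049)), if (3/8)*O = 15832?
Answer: √655017/3 ≈ 269.78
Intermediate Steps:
O = 126656/3 (O = (8/3)*15832 = 126656/3 ≈ 42219.)
√(23007 + ((O + 1505) + 6049)) = √(23007 + ((126656/3 + 1505) + 6049)) = √(23007 + (131171/3 + 6049)) = √(23007 + 149318/3) = √(218339/3) = √655017/3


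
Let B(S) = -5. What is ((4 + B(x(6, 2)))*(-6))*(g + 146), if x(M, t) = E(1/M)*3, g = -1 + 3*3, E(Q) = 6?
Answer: 924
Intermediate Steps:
g = 8 (g = -1 + 9 = 8)
x(M, t) = 18 (x(M, t) = 6*3 = 18)
((4 + B(x(6, 2)))*(-6))*(g + 146) = ((4 - 5)*(-6))*(8 + 146) = -1*(-6)*154 = 6*154 = 924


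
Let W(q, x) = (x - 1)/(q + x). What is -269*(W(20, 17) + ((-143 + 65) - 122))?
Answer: 1986296/37 ≈ 53684.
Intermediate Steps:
W(q, x) = (-1 + x)/(q + x)
-269*(W(20, 17) + ((-143 + 65) - 122)) = -269*((-1 + 17)/(20 + 17) + ((-143 + 65) - 122)) = -269*(16/37 + (-78 - 122)) = -269*((1/37)*16 - 200) = -269*(16/37 - 200) = -269*(-7384/37) = 1986296/37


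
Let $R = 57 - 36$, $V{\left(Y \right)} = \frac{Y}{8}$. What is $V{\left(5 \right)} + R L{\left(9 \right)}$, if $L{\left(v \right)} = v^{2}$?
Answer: $\frac{13613}{8} \approx 1701.6$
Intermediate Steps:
$V{\left(Y \right)} = \frac{Y}{8}$ ($V{\left(Y \right)} = Y \frac{1}{8} = \frac{Y}{8}$)
$R = 21$ ($R = 57 - 36 = 21$)
$V{\left(5 \right)} + R L{\left(9 \right)} = \frac{1}{8} \cdot 5 + 21 \cdot 9^{2} = \frac{5}{8} + 21 \cdot 81 = \frac{5}{8} + 1701 = \frac{13613}{8}$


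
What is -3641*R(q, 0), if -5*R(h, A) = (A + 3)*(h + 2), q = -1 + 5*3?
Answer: 174768/5 ≈ 34954.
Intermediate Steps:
q = 14 (q = -1 + 15 = 14)
R(h, A) = -(2 + h)*(3 + A)/5 (R(h, A) = -(A + 3)*(h + 2)/5 = -(3 + A)*(2 + h)/5 = -(2 + h)*(3 + A)/5)
-3641*R(q, 0) = -3641*(-6/5 - ⅗*14 - ⅖*0 - ⅕*0*14) = -3641*(-6/5 - 42/5 + 0 + 0) = -3641*(-48/5) = 174768/5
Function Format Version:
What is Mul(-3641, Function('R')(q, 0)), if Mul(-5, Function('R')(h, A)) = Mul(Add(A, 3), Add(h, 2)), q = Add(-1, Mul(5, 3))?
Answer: Rational(174768, 5) ≈ 34954.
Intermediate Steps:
q = 14 (q = Add(-1, 15) = 14)
Function('R')(h, A) = Mul(Rational(-1, 5), Add(2, h), Add(3, A)) (Function('R')(h, A) = Mul(Rational(-1, 5), Mul(Add(A, 3), Add(h, 2))) = Mul(Rational(-1, 5), Mul(Add(3, A), Add(2, h))) = Mul(Rational(-1, 5), Mul(Add(2, h), Add(3, A))) = Mul(Rational(-1, 5), Add(2, h), Add(3, A)))
Mul(-3641, Function('R')(q, 0)) = Mul(-3641, Add(Rational(-6, 5), Mul(Rational(-3, 5), 14), Mul(Rational(-2, 5), 0), Mul(Rational(-1, 5), 0, 14))) = Mul(-3641, Add(Rational(-6, 5), Rational(-42, 5), 0, 0)) = Mul(-3641, Rational(-48, 5)) = Rational(174768, 5)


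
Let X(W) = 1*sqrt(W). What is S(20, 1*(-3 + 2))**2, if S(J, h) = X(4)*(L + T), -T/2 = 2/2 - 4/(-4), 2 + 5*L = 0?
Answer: 1936/25 ≈ 77.440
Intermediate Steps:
X(W) = sqrt(W)
L = -2/5 (L = -2/5 + (1/5)*0 = -2/5 + 0 = -2/5 ≈ -0.40000)
T = -4 (T = -2*(2/2 - 4/(-4)) = -2*(2*(1/2) - 4*(-1/4)) = -2*(1 + 1) = -2*2 = -4)
S(J, h) = -44/5 (S(J, h) = sqrt(4)*(-2/5 - 4) = 2*(-22/5) = -44/5)
S(20, 1*(-3 + 2))**2 = (-44/5)**2 = 1936/25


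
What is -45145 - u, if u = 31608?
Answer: -76753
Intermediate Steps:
-45145 - u = -45145 - 1*31608 = -45145 - 31608 = -76753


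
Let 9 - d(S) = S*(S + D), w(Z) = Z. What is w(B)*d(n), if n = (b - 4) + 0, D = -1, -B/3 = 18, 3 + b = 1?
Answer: 1782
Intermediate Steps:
b = -2 (b = -3 + 1 = -2)
B = -54 (B = -3*18 = -54)
n = -6 (n = (-2 - 4) + 0 = -6 + 0 = -6)
d(S) = 9 - S*(-1 + S) (d(S) = 9 - S*(S - 1) = 9 - S*(-1 + S))
w(B)*d(n) = -54*(9 - 6 - 1*(-6)**2) = -54*(9 - 6 - 1*36) = -54*(9 - 6 - 36) = -54*(-33) = 1782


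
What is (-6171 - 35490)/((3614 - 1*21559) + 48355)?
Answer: -41661/30410 ≈ -1.3700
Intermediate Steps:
(-6171 - 35490)/((3614 - 1*21559) + 48355) = -41661/((3614 - 21559) + 48355) = -41661/(-17945 + 48355) = -41661/30410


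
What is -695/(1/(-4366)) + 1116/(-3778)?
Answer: 5731924372/1889 ≈ 3.0344e+6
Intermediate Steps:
-695/(1/(-4366)) + 1116/(-3778) = -695/(-1/4366) + 1116*(-1/3778) = -695*(-4366) - 558/1889 = 3034370 - 558/1889 = 5731924372/1889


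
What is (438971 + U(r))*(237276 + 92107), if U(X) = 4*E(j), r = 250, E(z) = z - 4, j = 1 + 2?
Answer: 144588267361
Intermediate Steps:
j = 3
E(z) = -4 + z
U(X) = -4 (U(X) = 4*(-4 + 3) = 4*(-1) = -4)
(438971 + U(r))*(237276 + 92107) = (438971 - 4)*(237276 + 92107) = 438967*329383 = 144588267361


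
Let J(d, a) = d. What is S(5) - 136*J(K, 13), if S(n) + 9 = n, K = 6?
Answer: -820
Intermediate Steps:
S(n) = -9 + n
S(5) - 136*J(K, 13) = (-9 + 5) - 136*6 = -4 - 816 = -820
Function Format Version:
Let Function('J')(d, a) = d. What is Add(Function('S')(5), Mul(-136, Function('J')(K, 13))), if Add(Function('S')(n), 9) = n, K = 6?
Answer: -820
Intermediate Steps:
Function('S')(n) = Add(-9, n)
Add(Function('S')(5), Mul(-136, Function('J')(K, 13))) = Add(Add(-9, 5), Mul(-136, 6)) = Add(-4, -816) = -820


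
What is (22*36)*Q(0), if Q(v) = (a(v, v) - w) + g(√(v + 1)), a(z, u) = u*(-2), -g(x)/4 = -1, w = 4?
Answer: 0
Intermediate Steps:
g(x) = 4 (g(x) = -4*(-1) = 4)
a(z, u) = -2*u
Q(v) = -2*v (Q(v) = (-2*v - 1*4) + 4 = (-2*v - 4) + 4 = (-4 - 2*v) + 4 = -2*v)
(22*36)*Q(0) = (22*36)*(-2*0) = 792*0 = 0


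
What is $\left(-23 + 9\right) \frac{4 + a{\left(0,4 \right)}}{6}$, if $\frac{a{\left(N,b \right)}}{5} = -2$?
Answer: $14$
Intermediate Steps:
$a{\left(N,b \right)} = -10$ ($a{\left(N,b \right)} = 5 \left(-2\right) = -10$)
$\left(-23 + 9\right) \frac{4 + a{\left(0,4 \right)}}{6} = \left(-23 + 9\right) \frac{4 - 10}{6} = - 14 \left(\left(-6\right) \frac{1}{6}\right) = \left(-14\right) \left(-1\right) = 14$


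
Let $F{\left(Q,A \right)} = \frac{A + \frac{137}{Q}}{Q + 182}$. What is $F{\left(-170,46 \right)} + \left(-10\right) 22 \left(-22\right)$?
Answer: $\frac{3293761}{680} \approx 4843.8$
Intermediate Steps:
$F{\left(Q,A \right)} = \frac{A + \frac{137}{Q}}{182 + Q}$
$F{\left(-170,46 \right)} + \left(-10\right) 22 \left(-22\right) = \frac{137 + 46 \left(-170\right)}{\left(-170\right) \left(182 - 170\right)} + \left(-10\right) 22 \left(-22\right) = - \frac{137 - 7820}{170 \cdot 12} - -4840 = \left(- \frac{1}{170}\right) \frac{1}{12} \left(-7683\right) + 4840 = \frac{2561}{680} + 4840 = \frac{3293761}{680}$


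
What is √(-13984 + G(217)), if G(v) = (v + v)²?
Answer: 2*√43593 ≈ 417.58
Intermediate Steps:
G(v) = 4*v² (G(v) = (2*v)² = 4*v²)
√(-13984 + G(217)) = √(-13984 + 4*217²) = √(-13984 + 4*47089) = √(-13984 + 188356) = √174372 = 2*√43593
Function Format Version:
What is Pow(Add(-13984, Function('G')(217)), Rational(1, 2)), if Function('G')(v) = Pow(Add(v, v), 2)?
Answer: Mul(2, Pow(43593, Rational(1, 2))) ≈ 417.58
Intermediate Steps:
Function('G')(v) = Mul(4, Pow(v, 2)) (Function('G')(v) = Pow(Mul(2, v), 2) = Mul(4, Pow(v, 2)))
Pow(Add(-13984, Function('G')(217)), Rational(1, 2)) = Pow(Add(-13984, Mul(4, Pow(217, 2))), Rational(1, 2)) = Pow(Add(-13984, Mul(4, 47089)), Rational(1, 2)) = Pow(Add(-13984, 188356), Rational(1, 2)) = Pow(174372, Rational(1, 2)) = Mul(2, Pow(43593, Rational(1, 2)))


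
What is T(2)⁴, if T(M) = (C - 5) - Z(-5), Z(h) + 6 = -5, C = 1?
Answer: 2401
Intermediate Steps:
Z(h) = -11 (Z(h) = -6 - 5 = -11)
T(M) = 7 (T(M) = (1 - 5) - 1*(-11) = -4 + 11 = 7)
T(2)⁴ = 7⁴ = 2401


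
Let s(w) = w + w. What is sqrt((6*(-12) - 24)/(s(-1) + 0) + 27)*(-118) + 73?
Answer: 73 - 590*sqrt(3) ≈ -948.91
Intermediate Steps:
s(w) = 2*w
sqrt((6*(-12) - 24)/(s(-1) + 0) + 27)*(-118) + 73 = sqrt((6*(-12) - 24)/(2*(-1) + 0) + 27)*(-118) + 73 = sqrt((-72 - 24)/(-2 + 0) + 27)*(-118) + 73 = sqrt(-96/(-2) + 27)*(-118) + 73 = sqrt(-96*(-1/2) + 27)*(-118) + 73 = sqrt(48 + 27)*(-118) + 73 = sqrt(75)*(-118) + 73 = (5*sqrt(3))*(-118) + 73 = -590*sqrt(3) + 73 = 73 - 590*sqrt(3)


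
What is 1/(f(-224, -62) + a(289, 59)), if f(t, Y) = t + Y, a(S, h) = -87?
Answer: -1/373 ≈ -0.0026810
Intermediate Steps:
f(t, Y) = Y + t
1/(f(-224, -62) + a(289, 59)) = 1/((-62 - 224) - 87) = 1/(-286 - 87) = 1/(-373) = -1/373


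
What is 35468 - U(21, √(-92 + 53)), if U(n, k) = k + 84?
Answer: 35384 - I*√39 ≈ 35384.0 - 6.245*I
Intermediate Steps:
U(n, k) = 84 + k
35468 - U(21, √(-92 + 53)) = 35468 - (84 + √(-92 + 53)) = 35468 - (84 + √(-39)) = 35468 - (84 + I*√39) = 35468 + (-84 - I*√39) = 35384 - I*√39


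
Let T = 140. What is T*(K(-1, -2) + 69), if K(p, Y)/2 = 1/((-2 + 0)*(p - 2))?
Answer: 29120/3 ≈ 9706.7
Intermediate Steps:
K(p, Y) = 2/(4 - 2*p) (K(p, Y) = 2/(((-2 + 0)*(p - 2))) = 2/((-2*(-2 + p))) = 2/(4 - 2*p))
T*(K(-1, -2) + 69) = 140*(-1/(-2 - 1) + 69) = 140*(-1/(-3) + 69) = 140*(-1*(-⅓) + 69) = 140*(⅓ + 69) = 140*(208/3) = 29120/3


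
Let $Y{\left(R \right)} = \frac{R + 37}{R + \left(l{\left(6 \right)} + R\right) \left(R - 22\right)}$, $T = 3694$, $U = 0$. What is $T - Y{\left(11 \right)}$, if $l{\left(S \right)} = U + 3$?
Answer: $\frac{528290}{143} \approx 3694.3$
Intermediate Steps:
$l{\left(S \right)} = 3$ ($l{\left(S \right)} = 0 + 3 = 3$)
$Y{\left(R \right)} = \frac{37 + R}{R + \left(-22 + R\right) \left(3 + R\right)}$ ($Y{\left(R \right)} = \frac{R + 37}{R + \left(3 + R\right) \left(R - 22\right)} = \frac{37 + R}{R + \left(3 + R\right) \left(-22 + R\right)} = \frac{37 + R}{R + \left(-22 + R\right) \left(3 + R\right)}$)
$T - Y{\left(11 \right)} = 3694 - \frac{37 + 11}{-66 + 11^{2} - 198} = 3694 - \frac{1}{-66 + 121 - 198} \cdot 48 = 3694 - \frac{1}{-143} \cdot 48 = 3694 - \left(- \frac{1}{143}\right) 48 = 3694 - - \frac{48}{143} = 3694 + \frac{48}{143} = \frac{528290}{143}$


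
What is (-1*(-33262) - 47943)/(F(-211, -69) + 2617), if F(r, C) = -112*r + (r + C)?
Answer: -14681/25969 ≈ -0.56533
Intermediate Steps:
F(r, C) = C - 111*r (F(r, C) = -112*r + (C + r) = C - 111*r)
(-1*(-33262) - 47943)/(F(-211, -69) + 2617) = (-1*(-33262) - 47943)/((-69 - 111*(-211)) + 2617) = (33262 - 47943)/((-69 + 23421) + 2617) = -14681/(23352 + 2617) = -14681/25969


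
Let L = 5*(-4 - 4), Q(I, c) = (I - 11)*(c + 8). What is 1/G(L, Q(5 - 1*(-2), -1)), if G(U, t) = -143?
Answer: -1/143 ≈ -0.0069930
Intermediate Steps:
Q(I, c) = (-11 + I)*(8 + c)
L = -40 (L = 5*(-8) = -40)
1/G(L, Q(5 - 1*(-2), -1)) = 1/(-143) = -1/143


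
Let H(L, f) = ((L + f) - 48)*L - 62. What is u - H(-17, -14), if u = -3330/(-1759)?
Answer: -2249949/1759 ≈ -1279.1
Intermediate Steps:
H(L, f) = -62 + L*(-48 + L + f) (H(L, f) = (-48 + L + f)*L - 62 = L*(-48 + L + f) - 62 = -62 + L*(-48 + L + f))
u = 3330/1759 (u = -3330*(-1/1759) = 3330/1759 ≈ 1.8931)
u - H(-17, -14) = 3330/1759 - (-62 + (-17)² - 48*(-17) - 17*(-14)) = 3330/1759 - (-62 + 289 + 816 + 238) = 3330/1759 - 1*1281 = 3330/1759 - 1281 = -2249949/1759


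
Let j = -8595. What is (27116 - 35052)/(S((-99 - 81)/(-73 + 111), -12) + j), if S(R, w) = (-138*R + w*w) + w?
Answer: 150784/148377 ≈ 1.0162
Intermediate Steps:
S(R, w) = w + w² - 138*R (S(R, w) = (-138*R + w²) + w = (w² - 138*R) + w = w + w² - 138*R)
(27116 - 35052)/(S((-99 - 81)/(-73 + 111), -12) + j) = (27116 - 35052)/((-12 + (-12)² - 138*(-99 - 81)/(-73 + 111)) - 8595) = -7936/((-12 + 144 - (-24840)/38) - 8595) = -7936/((-12 + 144 - 138*(-90/19)) - 8595) = -7936/((-12 + 144 + 12420/19) - 8595) = -7936/(14928/19 - 8595) = -7936/(-148377/19) = -7936*(-19/148377) = 150784/148377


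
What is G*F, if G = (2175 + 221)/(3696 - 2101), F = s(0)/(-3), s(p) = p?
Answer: 0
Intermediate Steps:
F = 0 (F = 0/(-3) = -⅓*0 = 0)
G = 2396/1595 ≈ 1.5022
G*F = (2396/1595)*0 = 0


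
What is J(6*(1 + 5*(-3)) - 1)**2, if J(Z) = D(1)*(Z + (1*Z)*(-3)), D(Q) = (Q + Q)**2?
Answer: 462400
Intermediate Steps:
D(Q) = 4*Q**2 (D(Q) = (2*Q)**2 = 4*Q**2)
J(Z) = -8*Z (J(Z) = (4*1**2)*(Z + (1*Z)*(-3)) = (4*1)*(Z + Z*(-3)) = 4*(Z - 3*Z) = 4*(-2*Z) = -8*Z)
J(6*(1 + 5*(-3)) - 1)**2 = (-8*(6*(1 + 5*(-3)) - 1))**2 = (-8*(6*(1 - 15) - 1))**2 = (-8*(6*(-14) - 1))**2 = (-8*(-84 - 1))**2 = (-8*(-85))**2 = 680**2 = 462400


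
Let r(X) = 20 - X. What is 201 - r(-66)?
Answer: 115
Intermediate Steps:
201 - r(-66) = 201 - (20 - 1*(-66)) = 201 - (20 + 66) = 201 - 1*86 = 201 - 86 = 115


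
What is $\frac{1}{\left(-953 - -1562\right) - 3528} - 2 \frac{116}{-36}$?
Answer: $\frac{56431}{8757} \approx 6.4441$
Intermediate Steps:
$\frac{1}{\left(-953 - -1562\right) - 3528} - 2 \frac{116}{-36} = \frac{1}{\left(-953 + 1562\right) - 3528} - 2 \cdot 116 \left(- \frac{1}{36}\right) = \frac{1}{609 - 3528} - - \frac{58}{9} = \frac{1}{-2919} + \frac{58}{9} = - \frac{1}{2919} + \frac{58}{9} = \frac{56431}{8757}$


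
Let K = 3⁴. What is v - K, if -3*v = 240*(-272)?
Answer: 21679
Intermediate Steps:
v = 21760 (v = -80*(-272) = -⅓*(-65280) = 21760)
K = 81
v - K = 21760 - 1*81 = 21760 - 81 = 21679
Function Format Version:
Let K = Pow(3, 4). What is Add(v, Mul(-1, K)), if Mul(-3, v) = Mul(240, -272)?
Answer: 21679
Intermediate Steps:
v = 21760 (v = Mul(Rational(-1, 3), Mul(240, -272)) = Mul(Rational(-1, 3), -65280) = 21760)
K = 81
Add(v, Mul(-1, K)) = Add(21760, Mul(-1, 81)) = Add(21760, -81) = 21679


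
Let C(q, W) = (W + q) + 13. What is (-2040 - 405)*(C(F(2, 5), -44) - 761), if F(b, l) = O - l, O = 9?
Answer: 1926660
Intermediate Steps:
F(b, l) = 9 - l
C(q, W) = 13 + W + q
(-2040 - 405)*(C(F(2, 5), -44) - 761) = (-2040 - 405)*((13 - 44 + (9 - 1*5)) - 761) = -2445*((13 - 44 + (9 - 5)) - 761) = -2445*((13 - 44 + 4) - 761) = -2445*(-27 - 761) = -2445*(-788) = 1926660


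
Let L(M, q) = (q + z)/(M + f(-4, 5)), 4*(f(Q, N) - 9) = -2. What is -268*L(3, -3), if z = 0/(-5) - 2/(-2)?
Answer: 1072/23 ≈ 46.609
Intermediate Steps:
f(Q, N) = 17/2 (f(Q, N) = 9 + (1/4)*(-2) = 9 - 1/2 = 17/2)
z = 1 (z = 0*(-1/5) - 2*(-1/2) = 0 + 1 = 1)
L(M, q) = (1 + q)/(17/2 + M) (L(M, q) = (q + 1)/(M + 17/2) = (1 + q)/(17/2 + M))
-268*L(3, -3) = -536*(1 - 3)/(17 + 2*3) = -536*(-2)/(17 + 6) = -536*(-2)/23 = -268*(-4/23) = 1072/23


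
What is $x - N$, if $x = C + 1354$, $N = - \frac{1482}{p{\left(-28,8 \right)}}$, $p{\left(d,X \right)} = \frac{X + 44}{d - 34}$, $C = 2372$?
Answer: $1959$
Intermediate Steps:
$p{\left(d,X \right)} = \frac{44 + X}{-34 + d}$
$N = 1767$ ($N = - \frac{1482}{\frac{1}{-34 - 28} \left(44 + 8\right)} = - \frac{1482}{\frac{1}{-62} \cdot 52} = - \frac{1482}{\left(- \frac{1}{62}\right) 52} = - \frac{1482}{- \frac{26}{31}} = \left(-1482\right) \left(- \frac{31}{26}\right) = 1767$)
$x = 3726$ ($x = 2372 + 1354 = 3726$)
$x - N = 3726 - 1767 = 1959$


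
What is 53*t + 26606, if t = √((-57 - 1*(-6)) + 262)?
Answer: 26606 + 53*√211 ≈ 27376.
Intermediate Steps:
t = √211 (t = √((-57 + 6) + 262) = √(-51 + 262) = √211 ≈ 14.526)
53*t + 26606 = 53*√211 + 26606 = 26606 + 53*√211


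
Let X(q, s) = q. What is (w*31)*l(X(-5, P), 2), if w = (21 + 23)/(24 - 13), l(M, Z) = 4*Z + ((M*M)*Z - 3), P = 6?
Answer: 6820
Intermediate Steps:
l(M, Z) = -3 + 4*Z + Z*M² (l(M, Z) = 4*Z + (M²*Z - 3) = 4*Z + (Z*M² - 3) = 4*Z + (-3 + Z*M²) = -3 + 4*Z + Z*M²)
w = 4 (w = 44/11 = 44*(1/11) = 4)
(w*31)*l(X(-5, P), 2) = (4*31)*(-3 + 4*2 + 2*(-5)²) = 124*(-3 + 8 + 2*25) = 124*(-3 + 8 + 50) = 124*55 = 6820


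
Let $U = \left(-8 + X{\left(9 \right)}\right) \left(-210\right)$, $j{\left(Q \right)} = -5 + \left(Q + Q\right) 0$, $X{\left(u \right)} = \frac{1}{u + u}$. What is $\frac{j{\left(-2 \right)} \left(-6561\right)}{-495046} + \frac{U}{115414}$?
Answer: $- \frac{170783915}{3296263791} \approx -0.051811$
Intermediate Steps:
$X{\left(u \right)} = \frac{1}{2 u}$
$j{\left(Q \right)} = -5$ ($j{\left(Q \right)} = -5 + 2 Q 0 = -5 + 0 = -5$)
$U = \frac{5005}{3}$ ($U = \left(-8 + \frac{1}{2 \cdot 9}\right) \left(-210\right) = \left(-8 + \frac{1}{2} \cdot \frac{1}{9}\right) \left(-210\right) = \left(-8 + \frac{1}{18}\right) \left(-210\right) = \left(- \frac{143}{18}\right) \left(-210\right) = \frac{5005}{3} \approx 1668.3$)
$\frac{j{\left(-2 \right)} \left(-6561\right)}{-495046} + \frac{U}{115414} = \frac{\left(-5\right) \left(-6561\right)}{-495046} + \frac{5005}{3 \cdot 115414} = 32805 \left(- \frac{1}{495046}\right) + \frac{5005}{3} \cdot \frac{1}{115414} = - \frac{32805}{495046} + \frac{385}{26634} = - \frac{170783915}{3296263791}$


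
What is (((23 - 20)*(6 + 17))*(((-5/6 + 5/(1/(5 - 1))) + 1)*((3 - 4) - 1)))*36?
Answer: -100188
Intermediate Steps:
(((23 - 20)*(6 + 17))*(((-5/6 + 5/(1/(5 - 1))) + 1)*((3 - 4) - 1)))*36 = ((3*23)*(((-5*⅙ + 5/(1/4)) + 1)*(-1 - 1)))*36 = (69*(((-⅚ + 5/(¼)) + 1)*(-2)))*36 = (69*(((-⅚ + 5*4) + 1)*(-2)))*36 = (69*(((-⅚ + 20) + 1)*(-2)))*36 = (69*((115/6 + 1)*(-2)))*36 = (69*((121/6)*(-2)))*36 = (69*(-121/3))*36 = -2783*36 = -100188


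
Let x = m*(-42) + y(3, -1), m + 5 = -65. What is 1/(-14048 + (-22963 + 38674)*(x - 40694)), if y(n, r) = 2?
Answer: -1/593135720 ≈ -1.6860e-9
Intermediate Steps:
m = -70 (m = -5 - 65 = -70)
x = 2942 (x = -70*(-42) + 2 = 2940 + 2 = 2942)
1/(-14048 + (-22963 + 38674)*(x - 40694)) = 1/(-14048 + (-22963 + 38674)*(2942 - 40694)) = 1/(-14048 + 15711*(-37752)) = 1/(-14048 - 593121672) = 1/(-593135720) = -1/593135720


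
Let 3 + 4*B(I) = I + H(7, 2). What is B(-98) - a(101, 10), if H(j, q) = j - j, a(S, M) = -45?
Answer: 79/4 ≈ 19.750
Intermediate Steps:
H(j, q) = 0
B(I) = -¾ + I/4 (B(I) = -¾ + (I + 0)/4 = -¾ + I/4)
B(-98) - a(101, 10) = (-¾ + (¼)*(-98)) - 1*(-45) = (-¾ - 49/2) + 45 = -101/4 + 45 = 79/4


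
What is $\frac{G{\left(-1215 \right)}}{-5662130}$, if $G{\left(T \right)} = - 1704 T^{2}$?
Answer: $\frac{251548740}{566213} \approx 444.27$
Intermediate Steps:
$\frac{G{\left(-1215 \right)}}{-5662130} = \frac{\left(-1704\right) \left(-1215\right)^{2}}{-5662130} = \left(-1704\right) 1476225 \left(- \frac{1}{5662130}\right) = \left(-2515487400\right) \left(- \frac{1}{5662130}\right) = \frac{251548740}{566213}$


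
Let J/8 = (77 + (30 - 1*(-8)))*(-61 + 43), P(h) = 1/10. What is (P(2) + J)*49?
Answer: -8114351/10 ≈ -8.1144e+5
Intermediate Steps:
P(h) = ⅒
J = -16560 (J = 8*((77 + (30 - 1*(-8)))*(-61 + 43)) = 8*((77 + (30 + 8))*(-18)) = 8*((77 + 38)*(-18)) = 8*(115*(-18)) = 8*(-2070) = -16560)
(P(2) + J)*49 = (⅒ - 16560)*49 = -165599/10*49 = -8114351/10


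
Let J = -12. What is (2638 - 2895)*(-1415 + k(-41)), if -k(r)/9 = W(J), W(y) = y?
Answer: 335899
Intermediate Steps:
k(r) = 108 (k(r) = -9*(-12) = 108)
(2638 - 2895)*(-1415 + k(-41)) = (2638 - 2895)*(-1415 + 108) = -257*(-1307) = 335899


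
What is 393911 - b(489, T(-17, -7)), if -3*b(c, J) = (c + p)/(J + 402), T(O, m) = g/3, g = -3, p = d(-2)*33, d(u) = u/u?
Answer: 157958485/401 ≈ 3.9391e+5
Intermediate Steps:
d(u) = 1
p = 33 (p = 1*33 = 33)
T(O, m) = -1 (T(O, m) = -3/3 = -3*⅓ = -1)
b(c, J) = -(33 + c)/(3*(402 + J)) (b(c, J) = -(c + 33)/(3*(J + 402)) = -(33 + c)/(3*(402 + J)))
393911 - b(489, T(-17, -7)) = 393911 - (-33 - 1*489)/(3*(402 - 1)) = 393911 - (-33 - 489)/(3*401) = 393911 - (-522)/(3*401) = 393911 - 1*(-174/401) = 393911 + 174/401 = 157958485/401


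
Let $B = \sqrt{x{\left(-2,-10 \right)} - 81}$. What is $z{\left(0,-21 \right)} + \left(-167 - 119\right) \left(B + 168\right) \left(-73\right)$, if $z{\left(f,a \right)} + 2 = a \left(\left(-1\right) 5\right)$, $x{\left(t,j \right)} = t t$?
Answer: $3507607 + 20878 i \sqrt{77} \approx 3.5076 \cdot 10^{6} + 1.832 \cdot 10^{5} i$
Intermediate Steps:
$x{\left(t,j \right)} = t^{2}$
$z{\left(f,a \right)} = -2 - 5 a$ ($z{\left(f,a \right)} = -2 + a \left(\left(-1\right) 5\right) = -2 + a \left(-5\right) = -2 - 5 a$)
$B = i \sqrt{77}$ ($B = \sqrt{\left(-2\right)^{2} - 81} = \sqrt{4 - 81} = \sqrt{-77} = i \sqrt{77} \approx 8.775 i$)
$z{\left(0,-21 \right)} + \left(-167 - 119\right) \left(B + 168\right) \left(-73\right) = \left(-2 - -105\right) + \left(-167 - 119\right) \left(i \sqrt{77} + 168\right) \left(-73\right) = \left(-2 + 105\right) + - 286 \left(168 + i \sqrt{77}\right) \left(-73\right) = 103 + \left(-48048 - 286 i \sqrt{77}\right) \left(-73\right) = 103 + \left(3507504 + 20878 i \sqrt{77}\right) = 3507607 + 20878 i \sqrt{77}$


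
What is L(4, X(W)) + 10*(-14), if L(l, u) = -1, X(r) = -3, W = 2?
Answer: -141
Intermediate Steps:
L(4, X(W)) + 10*(-14) = -1 + 10*(-14) = -1 - 140 = -141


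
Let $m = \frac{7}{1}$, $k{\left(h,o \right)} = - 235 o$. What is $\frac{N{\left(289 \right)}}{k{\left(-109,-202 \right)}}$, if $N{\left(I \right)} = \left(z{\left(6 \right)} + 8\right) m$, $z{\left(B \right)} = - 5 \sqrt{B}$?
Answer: $\frac{28}{23735} - \frac{7 \sqrt{6}}{9494} \approx -0.00062633$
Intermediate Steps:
$m = 7$ ($m = 7 \cdot 1 = 7$)
$N{\left(I \right)} = 56 - 35 \sqrt{6}$ ($N{\left(I \right)} = \left(- 5 \sqrt{6} + 8\right) 7 = \left(8 - 5 \sqrt{6}\right) 7 = 56 - 35 \sqrt{6}$)
$\frac{N{\left(289 \right)}}{k{\left(-109,-202 \right)}} = \frac{56 - 35 \sqrt{6}}{\left(-235\right) \left(-202\right)} = \frac{56 - 35 \sqrt{6}}{47470} = \left(56 - 35 \sqrt{6}\right) \frac{1}{47470} = \frac{28}{23735} - \frac{7 \sqrt{6}}{9494}$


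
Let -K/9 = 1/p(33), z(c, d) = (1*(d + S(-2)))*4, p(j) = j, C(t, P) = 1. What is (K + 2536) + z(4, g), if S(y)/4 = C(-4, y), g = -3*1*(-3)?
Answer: 28465/11 ≈ 2587.7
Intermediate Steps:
g = 9 (g = -3*(-3) = 9)
S(y) = 4 (S(y) = 4*1 = 4)
z(c, d) = 16 + 4*d (z(c, d) = (1*(d + 4))*4 = (1*(4 + d))*4 = (4 + d)*4 = 16 + 4*d)
K = -3/11 (K = -9/33 = -9*1/33 = -3/11 ≈ -0.27273)
(K + 2536) + z(4, g) = (-3/11 + 2536) + (16 + 4*9) = 27893/11 + (16 + 36) = 27893/11 + 52 = 28465/11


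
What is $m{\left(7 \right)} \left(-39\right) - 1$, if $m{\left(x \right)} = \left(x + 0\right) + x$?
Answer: $-547$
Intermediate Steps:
$m{\left(x \right)} = 2 x$ ($m{\left(x \right)} = x + x = 2 x$)
$m{\left(7 \right)} \left(-39\right) - 1 = 2 \cdot 7 \left(-39\right) - 1 = 14 \left(-39\right) - 1 = -546 - 1 = -547$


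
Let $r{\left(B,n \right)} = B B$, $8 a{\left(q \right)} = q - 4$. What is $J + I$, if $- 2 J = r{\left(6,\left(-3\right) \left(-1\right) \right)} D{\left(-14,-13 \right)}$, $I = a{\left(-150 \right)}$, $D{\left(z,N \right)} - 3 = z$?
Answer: $\frac{715}{4} \approx 178.75$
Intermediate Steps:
$a{\left(q \right)} = - \frac{1}{2} + \frac{q}{8}$ ($a{\left(q \right)} = \frac{q - 4}{8} = \frac{-4 + q}{8} = - \frac{1}{2} + \frac{q}{8}$)
$D{\left(z,N \right)} = 3 + z$
$I = - \frac{77}{4}$ ($I = - \frac{1}{2} + \frac{1}{8} \left(-150\right) = - \frac{1}{2} - \frac{75}{4} = - \frac{77}{4} \approx -19.25$)
$r{\left(B,n \right)} = B^{2}$
$J = 198$ ($J = - \frac{6^{2} \left(3 - 14\right)}{2} = - \frac{36 \left(-11\right)}{2} = \left(- \frac{1}{2}\right) \left(-396\right) = 198$)
$J + I = 198 - \frac{77}{4} = \frac{715}{4}$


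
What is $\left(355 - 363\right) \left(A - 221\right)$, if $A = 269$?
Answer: $-384$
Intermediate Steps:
$\left(355 - 363\right) \left(A - 221\right) = \left(355 - 363\right) \left(269 - 221\right) = \left(-8\right) 48 = -384$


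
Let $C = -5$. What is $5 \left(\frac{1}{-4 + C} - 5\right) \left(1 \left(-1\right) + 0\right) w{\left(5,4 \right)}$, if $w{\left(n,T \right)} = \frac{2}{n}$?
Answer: $\frac{92}{9} \approx 10.222$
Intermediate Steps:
$5 \left(\frac{1}{-4 + C} - 5\right) \left(1 \left(-1\right) + 0\right) w{\left(5,4 \right)} = 5 \left(\frac{1}{-4 - 5} - 5\right) \left(1 \left(-1\right) + 0\right) \frac{2}{5} = 5 \left(\frac{1}{-9} - 5\right) \left(-1 + 0\right) 2 \cdot \frac{1}{5} = 5 \left(- \frac{1}{9} - 5\right) \left(\left(-1\right) \frac{2}{5}\right) = 5 \left(- \frac{46}{9}\right) \left(- \frac{2}{5}\right) = \left(- \frac{230}{9}\right) \left(- \frac{2}{5}\right) = \frac{92}{9}$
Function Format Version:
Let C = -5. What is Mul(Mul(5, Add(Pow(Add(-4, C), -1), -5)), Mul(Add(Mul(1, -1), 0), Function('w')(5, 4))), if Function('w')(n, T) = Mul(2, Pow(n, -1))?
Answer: Rational(92, 9) ≈ 10.222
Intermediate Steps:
Mul(Mul(5, Add(Pow(Add(-4, C), -1), -5)), Mul(Add(Mul(1, -1), 0), Function('w')(5, 4))) = Mul(Mul(5, Add(Pow(Add(-4, -5), -1), -5)), Mul(Add(Mul(1, -1), 0), Mul(2, Pow(5, -1)))) = Mul(Mul(5, Add(Pow(-9, -1), -5)), Mul(Add(-1, 0), Mul(2, Rational(1, 5)))) = Mul(Mul(5, Add(Rational(-1, 9), -5)), Mul(-1, Rational(2, 5))) = Mul(Mul(5, Rational(-46, 9)), Rational(-2, 5)) = Mul(Rational(-230, 9), Rational(-2, 5)) = Rational(92, 9)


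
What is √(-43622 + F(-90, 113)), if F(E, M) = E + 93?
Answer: I*√43619 ≈ 208.85*I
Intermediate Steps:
F(E, M) = 93 + E
√(-43622 + F(-90, 113)) = √(-43622 + (93 - 90)) = √(-43622 + 3) = √(-43619) = I*√43619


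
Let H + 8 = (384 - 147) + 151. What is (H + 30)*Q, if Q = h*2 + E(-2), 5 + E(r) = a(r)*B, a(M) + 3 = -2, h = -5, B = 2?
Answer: -10250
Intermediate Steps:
a(M) = -5 (a(M) = -3 - 2 = -5)
E(r) = -15 (E(r) = -5 - 5*2 = -5 - 10 = -15)
H = 380 (H = -8 + ((384 - 147) + 151) = -8 + (237 + 151) = -8 + 388 = 380)
Q = -25 (Q = -5*2 - 15 = -10 - 15 = -25)
(H + 30)*Q = (380 + 30)*(-25) = 410*(-25) = -10250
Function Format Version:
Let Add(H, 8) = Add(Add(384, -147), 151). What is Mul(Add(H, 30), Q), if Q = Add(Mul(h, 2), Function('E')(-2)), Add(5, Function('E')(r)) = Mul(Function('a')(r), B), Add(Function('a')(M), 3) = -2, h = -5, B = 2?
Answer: -10250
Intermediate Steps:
Function('a')(M) = -5 (Function('a')(M) = Add(-3, -2) = -5)
Function('E')(r) = -15 (Function('E')(r) = Add(-5, Mul(-5, 2)) = Add(-5, -10) = -15)
H = 380 (H = Add(-8, Add(Add(384, -147), 151)) = Add(-8, Add(237, 151)) = Add(-8, 388) = 380)
Q = -25 (Q = Add(Mul(-5, 2), -15) = Add(-10, -15) = -25)
Mul(Add(H, 30), Q) = Mul(Add(380, 30), -25) = Mul(410, -25) = -10250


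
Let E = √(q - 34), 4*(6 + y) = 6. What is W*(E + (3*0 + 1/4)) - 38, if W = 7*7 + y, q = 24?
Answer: -215/8 + 89*I*√10/2 ≈ -26.875 + 140.72*I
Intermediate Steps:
y = -9/2 (y = -6 + (¼)*6 = -6 + 3/2 = -9/2 ≈ -4.5000)
W = 89/2 (W = 7*7 - 9/2 = 49 - 9/2 = 89/2 ≈ 44.500)
E = I*√10 (E = √(24 - 34) = √(-10) = I*√10 ≈ 3.1623*I)
W*(E + (3*0 + 1/4)) - 38 = 89*(I*√10 + (3*0 + 1/4))/2 - 38 = 89*(I*√10 + (0 + ¼))/2 - 38 = 89*(I*√10 + ¼)/2 - 38 = 89*(¼ + I*√10)/2 - 38 = (89/8 + 89*I*√10/2) - 38 = -215/8 + 89*I*√10/2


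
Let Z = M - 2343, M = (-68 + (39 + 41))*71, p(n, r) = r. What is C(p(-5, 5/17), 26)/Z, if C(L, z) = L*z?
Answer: -130/25347 ≈ -0.0051288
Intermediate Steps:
M = 852 (M = (-68 + 80)*71 = 12*71 = 852)
Z = -1491 (Z = 852 - 2343 = -1491)
C(p(-5, 5/17), 26)/Z = ((5/17)*26)/(-1491) = ((5*(1/17))*26)*(-1/1491) = ((5/17)*26)*(-1/1491) = (130/17)*(-1/1491) = -130/25347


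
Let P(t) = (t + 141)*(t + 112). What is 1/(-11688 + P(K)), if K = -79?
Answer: -1/9642 ≈ -0.00010371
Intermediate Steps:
P(t) = (112 + t)*(141 + t) (P(t) = (141 + t)*(112 + t) = (112 + t)*(141 + t))
1/(-11688 + P(K)) = 1/(-11688 + (15792 + (-79)² + 253*(-79))) = 1/(-11688 + (15792 + 6241 - 19987)) = 1/(-11688 + 2046) = 1/(-9642) = -1/9642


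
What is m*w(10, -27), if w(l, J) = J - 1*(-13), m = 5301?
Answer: -74214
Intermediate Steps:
w(l, J) = 13 + J (w(l, J) = J + 13 = 13 + J)
m*w(10, -27) = 5301*(13 - 27) = 5301*(-14) = -74214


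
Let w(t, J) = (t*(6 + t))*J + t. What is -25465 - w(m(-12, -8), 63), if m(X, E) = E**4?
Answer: -1058542457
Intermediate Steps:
w(t, J) = t + J*t*(6 + t) (w(t, J) = J*t*(6 + t) + t = t + J*t*(6 + t))
-25465 - w(m(-12, -8), 63) = -25465 - (-8)**4*(1 + 6*63 + 63*(-8)**4) = -25465 - 4096*(1 + 378 + 63*4096) = -25465 - 4096*(1 + 378 + 258048) = -25465 - 4096*258427 = -25465 - 1*1058516992 = -25465 - 1058516992 = -1058542457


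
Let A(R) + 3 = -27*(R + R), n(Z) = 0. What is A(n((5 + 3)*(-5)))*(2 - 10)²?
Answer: -192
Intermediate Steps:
A(R) = -3 - 54*R (A(R) = -3 - 27*(R + R) = -3 - 54*R)
A(n((5 + 3)*(-5)))*(2 - 10)² = (-3 - 54*0)*(2 - 10)² = (-3 + 0)*(-8)² = -3*64 = -192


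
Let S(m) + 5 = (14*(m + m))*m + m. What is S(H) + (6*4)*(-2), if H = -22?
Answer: 13477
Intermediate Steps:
S(m) = -5 + m + 28*m² (S(m) = -5 + ((14*(m + m))*m + m) = -5 + ((14*(2*m))*m + m) = -5 + ((28*m)*m + m) = -5 + (28*m² + m) = -5 + (m + 28*m²) = -5 + m + 28*m²)
S(H) + (6*4)*(-2) = (-5 - 22 + 28*(-22)²) + (6*4)*(-2) = (-5 - 22 + 28*484) + 24*(-2) = (-5 - 22 + 13552) - 48 = 13525 - 48 = 13477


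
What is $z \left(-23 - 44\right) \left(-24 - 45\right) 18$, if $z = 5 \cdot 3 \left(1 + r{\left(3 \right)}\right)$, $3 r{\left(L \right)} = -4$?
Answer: $-416070$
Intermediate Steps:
$r{\left(L \right)} = - \frac{4}{3}$ ($r{\left(L \right)} = \frac{1}{3} \left(-4\right) = - \frac{4}{3}$)
$z = -5$ ($z = 5 \cdot 3 \left(1 - \frac{4}{3}\right) = 15 \left(- \frac{1}{3}\right) = -5$)
$z \left(-23 - 44\right) \left(-24 - 45\right) 18 = - 5 \left(-23 - 44\right) \left(-24 - 45\right) 18 = - 5 \left(\left(-67\right) \left(-69\right)\right) 18 = \left(-5\right) 4623 \cdot 18 = \left(-23115\right) 18 = -416070$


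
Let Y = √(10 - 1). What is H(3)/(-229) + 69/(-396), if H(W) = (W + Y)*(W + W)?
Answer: -10019/30228 ≈ -0.33145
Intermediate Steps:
Y = 3 (Y = √9 = 3)
H(W) = 2*W*(3 + W) (H(W) = (W + 3)*(W + W) = (3 + W)*(2*W) = 2*W*(3 + W))
H(3)/(-229) + 69/(-396) = (2*3*(3 + 3))/(-229) + 69/(-396) = (2*3*6)*(-1/229) + 69*(-1/396) = 36*(-1/229) - 23/132 = -36/229 - 23/132 = -10019/30228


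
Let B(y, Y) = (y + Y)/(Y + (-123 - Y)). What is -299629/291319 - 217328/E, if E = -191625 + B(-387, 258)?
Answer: 120861496417/1144385805829 ≈ 0.10561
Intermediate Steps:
B(y, Y) = -Y/123 - y/123 (B(y, Y) = (Y + y)/(-123) = (Y + y)*(-1/123) = -Y/123 - y/123)
E = -7856582/41 (E = -191625 + (-1/123*258 - 1/123*(-387)) = -191625 + (-86/41 + 129/41) = -191625 + 43/41 = -7856582/41 ≈ -1.9162e+5)
-299629/291319 - 217328/E = -299629/291319 - 217328/(-7856582/41) = -299629*1/291319 - 217328*(-41/7856582) = -299629/291319 + 4455224/3928291 = 120861496417/1144385805829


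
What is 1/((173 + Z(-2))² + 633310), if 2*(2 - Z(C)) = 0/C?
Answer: 1/663935 ≈ 1.5062e-6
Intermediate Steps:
Z(C) = 2 (Z(C) = 2 - 0/C = 2 - ½*0 = 2 + 0 = 2)
1/((173 + Z(-2))² + 633310) = 1/((173 + 2)² + 633310) = 1/(175² + 633310) = 1/(30625 + 633310) = 1/663935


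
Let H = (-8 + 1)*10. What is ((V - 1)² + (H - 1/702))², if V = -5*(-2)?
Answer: 59613841/492804 ≈ 120.97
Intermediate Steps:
V = 10
H = -70 (H = -7*10 = -70)
((V - 1)² + (H - 1/702))² = ((10 - 1)² + (-70 - 1/702))² = (9² + (-70 - 1*1/702))² = (81 + (-70 - 1/702))² = (81 - 49141/702)² = (7721/702)² = 59613841/492804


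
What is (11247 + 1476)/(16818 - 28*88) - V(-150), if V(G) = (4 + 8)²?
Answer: -2054253/14354 ≈ -143.11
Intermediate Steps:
V(G) = 144 (V(G) = 12² = 144)
(11247 + 1476)/(16818 - 28*88) - V(-150) = (11247 + 1476)/(16818 - 28*88) - 1*144 = 12723/(16818 - 2464) - 144 = 12723/14354 - 144 = -2054253/14354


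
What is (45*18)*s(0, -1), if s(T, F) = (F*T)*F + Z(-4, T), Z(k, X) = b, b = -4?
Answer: -3240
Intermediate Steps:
Z(k, X) = -4
s(T, F) = -4 + T*F² (s(T, F) = (F*T)*F - 4 = T*F² - 4 = -4 + T*F²)
(45*18)*s(0, -1) = (45*18)*(-4 + 0*(-1)²) = 810*(-4 + 0*1) = 810*(-4 + 0) = 810*(-4) = -3240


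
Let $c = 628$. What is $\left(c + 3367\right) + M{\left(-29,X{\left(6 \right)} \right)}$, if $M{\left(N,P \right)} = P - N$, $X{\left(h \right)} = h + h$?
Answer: $4036$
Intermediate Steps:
$X{\left(h \right)} = 2 h$
$\left(c + 3367\right) + M{\left(-29,X{\left(6 \right)} \right)} = \left(628 + 3367\right) + \left(2 \cdot 6 - -29\right) = 3995 + \left(12 + 29\right) = 3995 + 41 = 4036$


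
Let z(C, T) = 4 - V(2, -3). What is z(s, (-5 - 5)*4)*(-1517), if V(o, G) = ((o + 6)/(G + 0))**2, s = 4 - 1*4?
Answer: 42476/9 ≈ 4719.6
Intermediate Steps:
s = 0 (s = 4 - 4 = 0)
V(o, G) = (6 + o)**2/G**2 (V(o, G) = ((6 + o)/G)**2 = (6 + o)**2/G**2)
z(C, T) = -28/9 (z(C, T) = 4 - (6 + 2)**2/(-3)**2 = 4 - 8**2/9 = 4 - 64/9 = -28/9)
z(s, (-5 - 5)*4)*(-1517) = -28/9*(-1517) = 42476/9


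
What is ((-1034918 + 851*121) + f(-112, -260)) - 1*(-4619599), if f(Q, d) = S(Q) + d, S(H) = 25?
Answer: 3687417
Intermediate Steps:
f(Q, d) = 25 + d
((-1034918 + 851*121) + f(-112, -260)) - 1*(-4619599) = ((-1034918 + 851*121) + (25 - 260)) - 1*(-4619599) = ((-1034918 + 102971) - 235) + 4619599 = (-931947 - 235) + 4619599 = -932182 + 4619599 = 3687417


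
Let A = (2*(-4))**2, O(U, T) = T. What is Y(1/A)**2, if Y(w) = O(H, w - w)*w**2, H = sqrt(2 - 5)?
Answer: 0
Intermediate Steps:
H = I*sqrt(3) (H = sqrt(-3) = I*sqrt(3) ≈ 1.732*I)
A = 64 (A = (-8)**2 = 64)
Y(w) = 0 (Y(w) = (w - w)*w**2 = 0*w**2 = 0)
Y(1/A)**2 = 0**2 = 0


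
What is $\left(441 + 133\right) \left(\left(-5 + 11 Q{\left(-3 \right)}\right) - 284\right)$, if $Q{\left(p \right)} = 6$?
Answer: $-128002$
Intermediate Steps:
$\left(441 + 133\right) \left(\left(-5 + 11 Q{\left(-3 \right)}\right) - 284\right) = \left(441 + 133\right) \left(\left(-5 + 11 \cdot 6\right) - 284\right) = 574 \left(\left(-5 + 66\right) - 284\right) = 574 \left(61 - 284\right) = 574 \left(-223\right) = -128002$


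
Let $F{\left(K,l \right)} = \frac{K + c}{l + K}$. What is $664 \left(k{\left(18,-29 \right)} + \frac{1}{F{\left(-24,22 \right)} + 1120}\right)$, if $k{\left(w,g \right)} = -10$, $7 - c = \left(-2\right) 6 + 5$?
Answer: $- \frac{7469336}{1125} \approx -6639.4$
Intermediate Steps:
$c = 14$ ($c = 7 - \left(\left(-2\right) 6 + 5\right) = 7 - \left(-12 + 5\right) = 7 - -7 = 7 + 7 = 14$)
$F{\left(K,l \right)} = \frac{14 + K}{K + l}$ ($F{\left(K,l \right)} = \frac{K + 14}{l + K} = \frac{14 + K}{K + l}$)
$664 \left(k{\left(18,-29 \right)} + \frac{1}{F{\left(-24,22 \right)} + 1120}\right) = 664 \left(-10 + \frac{1}{\frac{14 - 24}{-24 + 22} + 1120}\right) = 664 \left(-10 + \frac{1}{\frac{1}{-2} \left(-10\right) + 1120}\right) = 664 \left(-10 + \frac{1}{\left(- \frac{1}{2}\right) \left(-10\right) + 1120}\right) = 664 \left(-10 + \frac{1}{5 + 1120}\right) = 664 \left(-10 + \frac{1}{1125}\right) = 664 \left(- \frac{11249}{1125}\right) = - \frac{7469336}{1125}$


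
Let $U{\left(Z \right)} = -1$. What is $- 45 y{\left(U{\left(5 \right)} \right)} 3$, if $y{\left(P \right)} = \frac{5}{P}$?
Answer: $675$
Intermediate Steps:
$- 45 y{\left(U{\left(5 \right)} \right)} 3 = - 45 \frac{5}{-1} \cdot 3 = - 45 \cdot 5 \left(-1\right) 3 = \left(-45\right) \left(-5\right) 3 = 225 \cdot 3 = 675$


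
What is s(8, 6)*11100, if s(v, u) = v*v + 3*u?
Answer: 910200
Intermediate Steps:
s(v, u) = v² + 3*u
s(8, 6)*11100 = (8² + 3*6)*11100 = (64 + 18)*11100 = 82*11100 = 910200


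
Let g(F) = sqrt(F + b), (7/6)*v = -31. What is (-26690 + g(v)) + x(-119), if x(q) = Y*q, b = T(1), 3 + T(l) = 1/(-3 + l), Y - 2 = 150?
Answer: -44778 + I*sqrt(5894)/14 ≈ -44778.0 + 5.4837*I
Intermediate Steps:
Y = 152 (Y = 2 + 150 = 152)
T(l) = -3 + 1/(-3 + l)
b = -7/2 (b = (10 - 3*1)/(-3 + 1) = (10 - 3)/(-2) = -1/2*7 = -7/2 ≈ -3.5000)
x(q) = 152*q
v = -186/7 (v = (6/7)*(-31) = -186/7 ≈ -26.571)
g(F) = sqrt(-7/2 + F) (g(F) = sqrt(F - 7/2) = sqrt(-7/2 + F))
(-26690 + g(v)) + x(-119) = (-26690 + sqrt(-14 + 4*(-186/7))/2) + 152*(-119) = (-26690 + sqrt(-14 - 744/7)/2) - 18088 = (-26690 + sqrt(-842/7)/2) - 18088 = (-26690 + (I*sqrt(5894)/7)/2) - 18088 = (-26690 + I*sqrt(5894)/14) - 18088 = -44778 + I*sqrt(5894)/14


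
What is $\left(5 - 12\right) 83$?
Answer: $-581$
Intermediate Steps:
$\left(5 - 12\right) 83 = \left(-7\right) 83 = -581$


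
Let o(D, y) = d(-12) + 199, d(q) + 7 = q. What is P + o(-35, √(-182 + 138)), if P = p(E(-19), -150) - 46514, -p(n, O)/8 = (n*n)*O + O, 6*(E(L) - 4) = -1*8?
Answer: -109802/3 ≈ -36601.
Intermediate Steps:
E(L) = 8/3 (E(L) = 4 + (-1*8)/6 = 4 + (⅙)*(-8) = 4 - 4/3 = 8/3)
d(q) = -7 + q
p(n, O) = -8*O - 8*O*n² (p(n, O) = -8*((n*n)*O + O) = -8*(n²*O + O) = -8*(O*n² + O) = -8*(O + O*n²) = -8*O - 8*O*n²)
o(D, y) = 180 (o(D, y) = (-7 - 12) + 199 = -19 + 199 = 180)
P = -110342/3 (P = -8*(-150)*(1 + (8/3)²) - 46514 = -8*(-150)*(1 + 64/9) - 46514 = -8*(-150)*73/9 - 46514 = 29200/3 - 46514 = -110342/3 ≈ -36781.)
P + o(-35, √(-182 + 138)) = -110342/3 + 180 = -109802/3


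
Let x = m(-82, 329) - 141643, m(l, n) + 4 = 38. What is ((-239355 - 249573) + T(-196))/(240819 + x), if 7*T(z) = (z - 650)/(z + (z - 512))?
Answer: -515655923/104633480 ≈ -4.9282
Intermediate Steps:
m(l, n) = 34 (m(l, n) = -4 + 38 = 34)
x = -141609 (x = 34 - 141643 = -141609)
T(z) = (-650 + z)/(7*(-512 + 2*z)) (T(z) = ((z - 650)/(z + (z - 512)))/7 = ((-650 + z)/(z + (-512 + z)))/7 = ((-650 + z)/(-512 + 2*z))/7 = (-650 + z)/(7*(-512 + 2*z)))
((-239355 - 249573) + T(-196))/(240819 + x) = ((-239355 - 249573) + (-650 - 196)/(14*(-256 - 196)))/(240819 - 141609) = (-488928 + (1/14)*(-846)/(-452))/99210 = (-488928 + (1/14)*(-1/452)*(-846))*(1/99210) = (-488928 + 423/3164)*(1/99210) = -1546967769/3164*1/99210 = -515655923/104633480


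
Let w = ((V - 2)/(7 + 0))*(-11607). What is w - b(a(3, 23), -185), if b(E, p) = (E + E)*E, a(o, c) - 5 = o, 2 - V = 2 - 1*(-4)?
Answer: 68746/7 ≈ 9820.9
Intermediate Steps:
V = -4 (V = 2 - (2 - 1*(-4)) = 2 - (2 + 4) = 2 - 1*6 = 2 - 6 = -4)
a(o, c) = 5 + o
b(E, p) = 2*E² (b(E, p) = (2*E)*E = 2*E²)
w = 69642/7 (w = ((-4 - 2)/(7 + 0))*(-11607) = -6/7*(-11607) = 69642/7 ≈ 9948.9)
w - b(a(3, 23), -185) = 69642/7 - 2*(5 + 3)² = 69642/7 - 2*8² = 69642/7 - 2*64 = 69642/7 - 1*128 = 69642/7 - 128 = 68746/7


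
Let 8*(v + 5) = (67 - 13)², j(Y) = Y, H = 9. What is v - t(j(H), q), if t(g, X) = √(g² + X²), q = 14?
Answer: 719/2 - √277 ≈ 342.86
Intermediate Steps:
t(g, X) = √(X² + g²)
v = 719/2 (v = -5 + (67 - 13)²/8 = -5 + (⅛)*54² = -5 + (⅛)*2916 = -5 + 729/2 = 719/2 ≈ 359.50)
v - t(j(H), q) = 719/2 - √(14² + 9²) = 719/2 - √(196 + 81) = 719/2 - √277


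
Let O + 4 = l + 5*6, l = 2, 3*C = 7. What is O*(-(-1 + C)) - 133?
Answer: -511/3 ≈ -170.33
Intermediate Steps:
C = 7/3 (C = (1/3)*7 = 7/3 ≈ 2.3333)
O = 28 (O = -4 + (2 + 5*6) = -4 + (2 + 30) = -4 + 32 = 28)
O*(-(-1 + C)) - 133 = 28*(-(-1 + 7/3)) - 133 = 28*(-1*4/3) - 133 = 28*(-4/3) - 133 = -112/3 - 133 = -511/3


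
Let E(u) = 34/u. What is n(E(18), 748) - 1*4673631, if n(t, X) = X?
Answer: -4672883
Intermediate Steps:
n(E(18), 748) - 1*4673631 = 748 - 1*4673631 = 748 - 4673631 = -4672883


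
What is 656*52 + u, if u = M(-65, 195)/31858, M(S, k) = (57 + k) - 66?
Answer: 543370141/15929 ≈ 34112.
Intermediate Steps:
M(S, k) = -9 + k
u = 93/15929 (u = (-9 + 195)/31858 = 186*(1/31858) = 93/15929 ≈ 0.0058384)
656*52 + u = 656*52 + 93/15929 = 34112 + 93/15929 = 543370141/15929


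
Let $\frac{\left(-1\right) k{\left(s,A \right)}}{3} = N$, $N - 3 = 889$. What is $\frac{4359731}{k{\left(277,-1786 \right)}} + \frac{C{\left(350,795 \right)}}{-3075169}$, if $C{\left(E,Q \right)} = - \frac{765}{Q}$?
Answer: $- \frac{710566209699091}{436145068932} \approx -1629.2$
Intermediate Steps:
$N = 892$ ($N = 3 + 889 = 892$)
$k{\left(s,A \right)} = -2676$ ($k{\left(s,A \right)} = \left(-3\right) 892 = -2676$)
$\frac{4359731}{k{\left(277,-1786 \right)}} + \frac{C{\left(350,795 \right)}}{-3075169} = \frac{4359731}{-2676} + \frac{\left(-765\right) \frac{1}{795}}{-3075169} = 4359731 \left(- \frac{1}{2676}\right) + \left(-765\right) \frac{1}{795} \left(- \frac{1}{3075169}\right) = - \frac{4359731}{2676} - - \frac{51}{162983957} = - \frac{4359731}{2676} + \frac{51}{162983957} = - \frac{710566209699091}{436145068932}$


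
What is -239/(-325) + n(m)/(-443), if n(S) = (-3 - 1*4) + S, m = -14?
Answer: 112702/143975 ≈ 0.78279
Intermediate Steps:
n(S) = -7 + S (n(S) = (-3 - 4) + S = -7 + S)
-239/(-325) + n(m)/(-443) = -239/(-325) + (-7 - 14)/(-443) = -239*(-1/325) - 21*(-1/443) = 239/325 + 21/443 = 112702/143975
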